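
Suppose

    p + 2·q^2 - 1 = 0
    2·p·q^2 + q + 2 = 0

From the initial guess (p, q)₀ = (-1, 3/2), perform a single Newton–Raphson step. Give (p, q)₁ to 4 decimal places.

(-1.2031, 1.1172)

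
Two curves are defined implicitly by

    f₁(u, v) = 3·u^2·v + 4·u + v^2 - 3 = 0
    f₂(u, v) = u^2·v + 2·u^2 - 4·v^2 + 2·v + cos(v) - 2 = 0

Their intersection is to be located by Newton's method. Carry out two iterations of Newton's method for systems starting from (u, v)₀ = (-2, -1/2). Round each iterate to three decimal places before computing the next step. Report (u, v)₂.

(0.277, 0.882)

At (-2, -1/2): F = (-16.750, 2.87758).
Jacobian J = [[6·u·v + 4, 3·u^2 + 2·v], [2·u·v + 4·u, u^2 - 8·v - sin(v) + 2]].
At the point, J = [[10.000, 11.000], [-6.000, 10.47943]] (det J = 170.79426).
Solving J·Δ = −F gives Δ = (1.213, 0.420).
Then the next iterate is (u, v)₁ = (-0.787, -0.080).
Round to (-0.787, -0.080) and repeat: F = (-6.29025, 0.00039), J = [[4.37776, 1.69811], [-3.02208, 3.33928]].
Δ = (1.064, 0.962), so (u, v)₂ = (0.277, 0.882).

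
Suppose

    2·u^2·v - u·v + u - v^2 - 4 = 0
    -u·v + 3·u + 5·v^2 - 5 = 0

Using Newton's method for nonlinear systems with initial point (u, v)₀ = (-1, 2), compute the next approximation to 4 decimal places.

(-1.2606, 1.3457)

At (-1, 2): F = (-3.0000, 14.0000).
Jacobian J = [[4·u·v - v + 1, 2·u^2 - u - 2·v], [-v + 3, -u + 10·v]].
At the point, J = [[-9.0000, -1.0000], [1.0000, 21.0000]] (det J = -188.0000).
Solving J·Δ = −F gives Δ = (-0.2606, -0.6543).
Then the next iterate is (u, v)₁ = (-1.2606, 1.3457).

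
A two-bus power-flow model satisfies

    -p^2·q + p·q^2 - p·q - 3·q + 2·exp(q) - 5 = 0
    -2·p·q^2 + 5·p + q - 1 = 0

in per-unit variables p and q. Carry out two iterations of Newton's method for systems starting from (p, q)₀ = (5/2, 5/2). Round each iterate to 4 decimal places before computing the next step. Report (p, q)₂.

(1.3376, 1.7742)

At (5/2, 5/2): F = (5.614988, -17.2500).
Jacobian J = [[-2·p·q + q^2 - q, -p^2 + 2·p·q - p + 2·exp(q) - 3], [-2·q^2 + 5, -4·p·q + 1]].
At the point, J = [[-8.7500, 25.114988], [-7.5000, -24.0000]] (det J = 398.362409).
Solving J·Δ = −F gives Δ = (-0.7493, -0.4846).
Then the next iterate is (p, q)₁ = (1.7507, 2.0154).
Round to (1.7507, 2.0154) and repeat: F = (1.366853, -4.453217), J = [[-5.010284, 14.248528], [-3.123674, -13.113443]].
Δ = (-0.4131, -0.2412), so (p, q)₂ = (1.3376, 1.7742).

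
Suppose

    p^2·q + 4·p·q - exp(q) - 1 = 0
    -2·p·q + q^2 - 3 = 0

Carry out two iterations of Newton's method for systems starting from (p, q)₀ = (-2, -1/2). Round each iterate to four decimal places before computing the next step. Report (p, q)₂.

(-4.3882, -1.5264)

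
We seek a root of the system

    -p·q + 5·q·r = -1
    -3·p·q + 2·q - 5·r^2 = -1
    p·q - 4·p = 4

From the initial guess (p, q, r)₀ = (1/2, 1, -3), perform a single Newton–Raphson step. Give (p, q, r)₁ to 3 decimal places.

(-1.401, 0.596, -1.733)

At (1/2, 1, -3): F = (-14.500, -43.500, -5.500).
Jacobian J = [[-q, -p + 5·r, 5·q], [-3·q, -3·p + 2, -10·r], [q - 4, p, 0]].
At the point, J = [[-1.000, -15.500, 5.000], [-3.000, 0.500, 30.000], [-3.000, 0.500, 0.000]] (det J = 1410.000).
Solving J·Δ = −F gives Δ = (-1.901, -0.404, 1.267).
Then the next iterate is (p, q, r)₁ = (-1.401, 0.596, -1.733).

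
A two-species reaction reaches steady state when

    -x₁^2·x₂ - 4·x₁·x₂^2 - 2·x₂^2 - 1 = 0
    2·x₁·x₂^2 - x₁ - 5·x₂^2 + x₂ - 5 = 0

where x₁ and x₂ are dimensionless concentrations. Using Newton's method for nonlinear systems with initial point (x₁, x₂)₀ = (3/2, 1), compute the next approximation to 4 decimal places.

At (3/2, 1): F = (-11.2500, -7.5000).
Jacobian J = [[-2·x₁·x₂ - 4·x₂^2, -x₁^2 - 8·x₁·x₂ - 4·x₂], [2·x₂^2 - 1, 4·x₁·x₂ - 10·x₂ + 1]].
At the point, J = [[-7.0000, -18.2500], [1.0000, -3.0000]] (det J = 39.2500).
Solving J·Δ = −F gives Δ = (2.6274, -1.6242).
Then the next iterate is (x₁, x₂)₁ = (4.1274, -0.6242).

(4.1274, -0.6242)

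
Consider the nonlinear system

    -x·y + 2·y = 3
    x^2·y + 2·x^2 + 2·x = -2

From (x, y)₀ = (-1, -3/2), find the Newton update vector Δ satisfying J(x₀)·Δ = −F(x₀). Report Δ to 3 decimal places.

(-6.000, 5.500)

At (-1, -3/2): F = (-7.500, 0.500).
Jacobian J = [[-y, -x + 2], [2·x·y + 4·x + 2, x^2]].
At the point, J = [[1.500, 3.000], [1.000, 1.000]] (det J = -1.500).
Solving J·Δ = −F gives Δ = (-6.000, 5.500).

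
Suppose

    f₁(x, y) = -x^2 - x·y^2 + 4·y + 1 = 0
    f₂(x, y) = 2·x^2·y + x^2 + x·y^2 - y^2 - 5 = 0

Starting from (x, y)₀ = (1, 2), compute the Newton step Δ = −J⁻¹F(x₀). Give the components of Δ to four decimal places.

(0.6667, -4.6667)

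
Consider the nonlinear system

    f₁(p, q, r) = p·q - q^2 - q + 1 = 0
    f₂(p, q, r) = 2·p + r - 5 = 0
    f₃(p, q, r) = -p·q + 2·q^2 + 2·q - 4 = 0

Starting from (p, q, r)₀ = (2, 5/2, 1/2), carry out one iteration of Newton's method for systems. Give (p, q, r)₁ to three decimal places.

(1.567, 1.542, 1.867)

At (2, 5/2, 1/2): F = (-2.750, -0.500, 8.500).
Jacobian J = [[q, p - 2·q - 1, 0], [2, 0, 1], [-q, -p + 4·q + 2, 0]].
At the point, J = [[2.500, -4.000, 0.000], [2.000, 0.000, 1.000], [-2.500, 10.000, 0.000]] (det J = -15.000).
Solving J·Δ = −F gives Δ = (-0.433, -0.958, 1.367).
Then the next iterate is (p, q, r)₁ = (1.567, 1.542, 1.867).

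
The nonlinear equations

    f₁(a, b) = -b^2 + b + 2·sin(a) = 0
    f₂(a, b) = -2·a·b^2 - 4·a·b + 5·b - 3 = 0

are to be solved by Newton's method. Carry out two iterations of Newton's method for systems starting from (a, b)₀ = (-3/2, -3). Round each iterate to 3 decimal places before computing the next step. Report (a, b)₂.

(-21.565, 6.595)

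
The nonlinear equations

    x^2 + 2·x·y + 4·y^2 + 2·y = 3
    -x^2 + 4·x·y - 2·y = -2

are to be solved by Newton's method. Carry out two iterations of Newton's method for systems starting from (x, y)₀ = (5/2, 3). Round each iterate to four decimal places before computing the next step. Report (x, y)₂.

(-0.0215, 1.0779)

At (5/2, 3): F = (60.2500, 19.7500).
Jacobian J = [[2·x + 2·y, 2·x + 8·y + 2], [-2·x + 4·y, 4·x - 2]].
At the point, J = [[11.0000, 31.0000], [7.0000, 8.0000]] (det J = -129.0000).
Solving J·Δ = −F gives Δ = (-1.0097, -1.5853).
Then the next iterate is (x, y)₁ = (1.4903, 1.4147).
Round to (1.4903, 1.4147) and repeat: F = (14.272553, 5.382916), J = [[5.8100, 16.2982], [2.6782, 3.9612]].
Δ = (-1.5118, -0.3368), so (x, y)₂ = (-0.0215, 1.0779).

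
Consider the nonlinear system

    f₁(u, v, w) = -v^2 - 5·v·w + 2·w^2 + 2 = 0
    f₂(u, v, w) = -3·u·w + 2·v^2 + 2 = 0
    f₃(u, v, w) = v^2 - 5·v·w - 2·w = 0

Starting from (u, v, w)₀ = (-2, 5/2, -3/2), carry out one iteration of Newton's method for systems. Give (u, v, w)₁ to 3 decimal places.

(-1.604, 1.256, -0.641)

At (-2, 5/2, -3/2): F = (19.000, 5.500, 28.000).
Jacobian J = [[0, -2·v - 5·w, -5·v + 4·w], [-3·w, 4·v, -3·u], [0, 2·v - 5·w, -5·v - 2]].
At the point, J = [[0.000, 2.500, -18.500], [4.500, 10.000, 6.000], [0.000, 12.500, -14.500]] (det J = -877.500).
Solving J·Δ = −F gives Δ = (0.396, -1.244, 0.859).
Then the next iterate is (u, v, w)₁ = (-1.604, 1.256, -0.641).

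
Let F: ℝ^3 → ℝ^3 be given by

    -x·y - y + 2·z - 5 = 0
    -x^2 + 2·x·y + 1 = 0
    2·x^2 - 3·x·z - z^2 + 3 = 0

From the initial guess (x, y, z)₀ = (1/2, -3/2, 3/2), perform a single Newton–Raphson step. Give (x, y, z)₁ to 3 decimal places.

At (1/2, -3/2, 3/2): F = (0.250, -0.750, -1.000).
Jacobian J = [[-y, -x - 1, 2], [-2·x + 2·y, 2·x, 0], [4·x - 3·z, 0, -3·x - 2·z]].
At the point, J = [[1.500, -1.500, 2.000], [-4.000, 1.000, 0.000], [-2.500, 0.000, -4.500]] (det J = 25.250).
Solving J·Δ = −F gives Δ = (-0.235, -0.191, -0.092).
Then the next iterate is (x, y, z)₁ = (0.265, -1.691, 1.408).

(0.265, -1.691, 1.408)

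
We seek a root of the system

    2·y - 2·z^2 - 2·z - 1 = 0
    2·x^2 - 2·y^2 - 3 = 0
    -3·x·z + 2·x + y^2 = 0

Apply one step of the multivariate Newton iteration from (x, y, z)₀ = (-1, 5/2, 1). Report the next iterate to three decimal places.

(-1.250, 1.250, 0.583)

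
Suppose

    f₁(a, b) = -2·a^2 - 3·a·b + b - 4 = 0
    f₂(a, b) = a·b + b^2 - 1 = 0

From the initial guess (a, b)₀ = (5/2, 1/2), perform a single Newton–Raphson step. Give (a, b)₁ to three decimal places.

(0.720, 0.611)

At (5/2, 1/2): F = (-19.750, 0.500).
Jacobian J = [[-4·a - 3·b, -3·a + 1], [b, a + 2·b]].
At the point, J = [[-11.500, -6.500], [0.500, 3.500]] (det J = -37.000).
Solving J·Δ = −F gives Δ = (-1.780, 0.111).
Then the next iterate is (a, b)₁ = (0.720, 0.611).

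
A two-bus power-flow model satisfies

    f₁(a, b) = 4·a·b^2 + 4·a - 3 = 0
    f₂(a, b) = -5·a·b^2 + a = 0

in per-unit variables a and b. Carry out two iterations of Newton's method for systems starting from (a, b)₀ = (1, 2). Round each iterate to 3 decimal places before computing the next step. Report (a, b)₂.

At (1, 2): F = (17.000, -19.000).
Jacobian J = [[4·b^2 + 4, 8·a·b], [-5·b^2 + 1, -10·a·b]].
At the point, J = [[20.000, 16.000], [-19.000, -20.000]] (det J = -96.000).
Solving J·Δ = −F gives Δ = (-0.375, -0.594).
Then the next iterate is (a, b)₁ = (0.625, 1.406).
Round to (0.625, 1.406) and repeat: F = (4.44209, -5.55261), J = [[11.90734, 7.030], [-8.88418, -8.78750]].
Δ = (0.000, -0.632), so (a, b)₂ = (0.625, 0.774).

(0.625, 0.774)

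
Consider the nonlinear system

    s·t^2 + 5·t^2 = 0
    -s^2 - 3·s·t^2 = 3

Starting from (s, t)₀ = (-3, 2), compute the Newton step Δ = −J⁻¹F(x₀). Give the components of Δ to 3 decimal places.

(-0.500, -0.750)

At (-3, 2): F = (8.000, 24.000).
Jacobian J = [[t^2, 2·s·t + 10·t], [-2·s - 3·t^2, -6·s·t]].
At the point, J = [[4.000, 8.000], [-6.000, 36.000]] (det J = 192.000).
Solving J·Δ = −F gives Δ = (-0.500, -0.750).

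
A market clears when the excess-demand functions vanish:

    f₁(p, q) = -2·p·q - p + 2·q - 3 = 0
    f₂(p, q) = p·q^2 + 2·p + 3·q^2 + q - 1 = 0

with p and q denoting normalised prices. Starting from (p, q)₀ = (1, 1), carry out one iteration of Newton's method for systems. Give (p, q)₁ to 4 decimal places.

(-0.3333, 0.7778)

At (1, 1): F = (-4.0000, 6.0000).
Jacobian J = [[-2·q - 1, -2·p + 2], [q^2 + 2, 2·p·q + 6·q + 1]].
At the point, J = [[-3.0000, 0.0000], [3.0000, 9.0000]] (det J = -27.0000).
Solving J·Δ = −F gives Δ = (-1.3333, -0.2222).
Then the next iterate is (p, q)₁ = (-0.3333, 0.7778).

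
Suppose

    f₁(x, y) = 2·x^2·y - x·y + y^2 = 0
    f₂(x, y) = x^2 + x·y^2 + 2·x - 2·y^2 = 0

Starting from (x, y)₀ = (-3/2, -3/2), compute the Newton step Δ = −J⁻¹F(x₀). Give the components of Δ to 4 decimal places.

(0.4225, 0.7711)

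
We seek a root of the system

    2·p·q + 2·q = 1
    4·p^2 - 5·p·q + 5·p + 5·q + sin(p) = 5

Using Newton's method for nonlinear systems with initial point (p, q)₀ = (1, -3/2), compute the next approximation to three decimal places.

(0.770, 0.077)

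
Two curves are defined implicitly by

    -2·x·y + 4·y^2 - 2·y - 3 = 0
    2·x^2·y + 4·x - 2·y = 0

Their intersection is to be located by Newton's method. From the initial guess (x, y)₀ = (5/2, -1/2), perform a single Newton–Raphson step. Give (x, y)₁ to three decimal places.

(138.500, 12.000)

At (5/2, -1/2): F = (1.500, 4.750).
Jacobian J = [[-2·y, -2·x + 8·y - 2], [4·x·y + 4, 2·x^2 - 2]].
At the point, J = [[1.000, -11.000], [-1.000, 10.500]] (det J = -0.500).
Solving J·Δ = −F gives Δ = (136.000, 12.500).
Then the next iterate is (x, y)₁ = (138.500, 12.000).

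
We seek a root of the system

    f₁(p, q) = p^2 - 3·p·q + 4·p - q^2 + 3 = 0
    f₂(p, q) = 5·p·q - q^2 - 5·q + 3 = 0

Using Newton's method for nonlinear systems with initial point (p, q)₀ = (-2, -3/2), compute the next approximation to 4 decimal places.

At (-2, -3/2): F = (-12.2500, 23.2500).
Jacobian J = [[2·p - 3·q + 4, -3·p - 2·q], [5·q, 5·p - 2·q - 5]].
At the point, J = [[4.5000, 9.0000], [-7.5000, -12.0000]] (det J = 13.5000).
Solving J·Δ = −F gives Δ = (4.6111, -0.9444).
Then the next iterate is (p, q)₁ = (2.6111, -2.4444).

(2.6111, -2.4444)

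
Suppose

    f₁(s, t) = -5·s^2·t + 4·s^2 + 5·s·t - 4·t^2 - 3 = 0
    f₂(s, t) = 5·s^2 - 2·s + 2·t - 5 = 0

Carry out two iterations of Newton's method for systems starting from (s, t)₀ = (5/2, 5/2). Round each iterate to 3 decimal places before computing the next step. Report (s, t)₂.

At (5/2, 5/2): F = (-49.875, 26.250).
Jacobian J = [[-10·s·t + 8·s + 5·t, -5·s^2 + 5·s - 8·t], [10·s - 2, 2]].
At the point, J = [[-30.000, -38.750], [23.000, 2.000]] (det J = 831.250).
Solving J·Δ = −F gives Δ = (-1.104, -0.433).
Then the next iterate is (s, t)₁ = (1.396, 2.067).
Round to (1.396, 2.067) and repeat: F = (-18.00805, 6.08608), J = [[-7.35232, -19.30008], [11.960, 2.000]].
Δ = (-0.377, -0.789), so (s, t)₂ = (1.019, 1.278).

(1.019, 1.278)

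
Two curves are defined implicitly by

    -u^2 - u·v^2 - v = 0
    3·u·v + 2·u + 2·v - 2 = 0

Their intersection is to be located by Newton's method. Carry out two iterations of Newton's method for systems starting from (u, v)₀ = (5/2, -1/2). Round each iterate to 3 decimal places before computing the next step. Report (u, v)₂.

At (5/2, -1/2): F = (-6.375, -1.750).
Jacobian J = [[-2·u - v^2, -2·u·v - 1], [3·v + 2, 3·u + 2]].
At the point, J = [[-5.250, 1.500], [0.500, 9.500]] (det J = -50.625).
Solving J·Δ = −F gives Δ = (-1.144, 0.244).
Then the next iterate is (u, v)₁ = (1.356, -0.256).
Round to (1.356, -0.256) and repeat: F = (-1.67160, -0.84141), J = [[-2.77754, -0.30573], [1.232, 6.068]].
Δ = (-0.631, 0.267), so (u, v)₂ = (0.725, 0.011).

(0.725, 0.011)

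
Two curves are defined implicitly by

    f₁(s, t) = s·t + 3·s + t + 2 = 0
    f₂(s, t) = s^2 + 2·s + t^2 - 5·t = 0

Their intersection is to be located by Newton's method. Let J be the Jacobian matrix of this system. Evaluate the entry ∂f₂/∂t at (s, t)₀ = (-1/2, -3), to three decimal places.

∂f₂/∂t = 2·t - 5.
At (-1/2, -3) this is -11.000.

-11.000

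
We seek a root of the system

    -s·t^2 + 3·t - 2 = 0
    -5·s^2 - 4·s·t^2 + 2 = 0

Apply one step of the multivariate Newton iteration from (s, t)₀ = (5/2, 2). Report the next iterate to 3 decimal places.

(0.573, 2.244)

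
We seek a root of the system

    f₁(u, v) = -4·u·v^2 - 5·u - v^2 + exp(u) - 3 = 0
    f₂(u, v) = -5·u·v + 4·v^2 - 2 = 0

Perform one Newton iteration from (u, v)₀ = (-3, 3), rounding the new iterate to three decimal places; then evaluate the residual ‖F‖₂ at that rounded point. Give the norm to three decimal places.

23.559

At (-3, 3): F = (111.04979, 79.000).
Jacobian J = [[-4·v^2 + exp(u) - 5, -8·u·v - 2·v], [-5·v, -5·u + 8·v]].
At the point, J = [[-40.95021, 66.000], [-15.000, 39.000]] (det J = -607.05830).
Solving J·Δ = −F gives Δ = (-1.455, -2.585).
Then the next iterate is (u, v)₁ = (-4.455, 0.415).
Re-evaluating at (-4.455, 0.415): F = (22.18344, 7.93302), so ‖F‖₂ = 23.559.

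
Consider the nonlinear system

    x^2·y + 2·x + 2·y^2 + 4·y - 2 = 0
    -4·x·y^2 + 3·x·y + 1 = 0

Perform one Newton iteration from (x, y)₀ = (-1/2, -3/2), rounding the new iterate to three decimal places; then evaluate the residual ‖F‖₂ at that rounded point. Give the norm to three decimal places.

12.916

At (-1/2, -3/2): F = (-4.875, 7.750).
Jacobian J = [[2·x·y + 2, x^2 + 4·y + 4], [-4·y^2 + 3·y, -8·x·y + 3·x]].
At the point, J = [[3.500, -1.750], [-13.500, -7.500]] (det J = -49.875).
Solving J·Δ = −F gives Δ = (1.005, -0.776).
Then the next iterate is (x, y)₁ = (0.505, -2.276).
Re-evaluating at (0.505, -2.276): F = (-0.31408, -12.91210), so ‖F‖₂ = 12.916.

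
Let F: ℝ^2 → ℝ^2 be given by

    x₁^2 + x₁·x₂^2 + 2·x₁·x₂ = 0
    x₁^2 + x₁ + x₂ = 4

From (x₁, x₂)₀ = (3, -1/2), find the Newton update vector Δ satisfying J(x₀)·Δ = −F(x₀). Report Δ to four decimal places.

At (3, -1/2): F = (6.7500, 7.5000).
Jacobian J = [[2·x₁ + x₂^2 + 2·x₂, 2·x₁·x₂ + 2·x₁], [2·x₁ + 1, 1]].
At the point, J = [[5.2500, 3.0000], [7.0000, 1.0000]] (det J = -15.7500).
Solving J·Δ = −F gives Δ = (-1.0000, -0.5000).

(-1.0000, -0.5000)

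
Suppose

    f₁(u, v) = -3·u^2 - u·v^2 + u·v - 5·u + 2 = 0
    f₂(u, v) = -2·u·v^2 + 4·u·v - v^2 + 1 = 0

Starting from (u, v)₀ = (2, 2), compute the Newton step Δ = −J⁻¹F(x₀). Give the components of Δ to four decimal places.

(-1.1842, -0.2500)

At (2, 2): F = (-24.0000, -3.0000).
Jacobian J = [[-6·u - v^2 + v - 5, -2·u·v + u], [-2·v^2 + 4·v, -4·u·v + 4·u - 2·v]].
At the point, J = [[-19.0000, -6.0000], [0.0000, -12.0000]] (det J = 228.0000).
Solving J·Δ = −F gives Δ = (-1.1842, -0.2500).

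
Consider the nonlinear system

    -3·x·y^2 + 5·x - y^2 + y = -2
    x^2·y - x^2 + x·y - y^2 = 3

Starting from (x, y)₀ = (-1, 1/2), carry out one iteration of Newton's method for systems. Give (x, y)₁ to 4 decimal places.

At (-1, 1/2): F = (-2.0000, -4.2500).
Jacobian J = [[-3·y^2 + 5, -6·x·y - 2·y + 1], [2·x·y - 2·x + y, x^2 + x - 2·y]].
At the point, J = [[4.2500, 3.0000], [1.5000, -1.0000]] (det J = -8.7500).
Solving J·Δ = −F gives Δ = (1.6857, -1.7214).
Then the next iterate is (x, y)₁ = (0.6857, -1.2214).

(0.6857, -1.2214)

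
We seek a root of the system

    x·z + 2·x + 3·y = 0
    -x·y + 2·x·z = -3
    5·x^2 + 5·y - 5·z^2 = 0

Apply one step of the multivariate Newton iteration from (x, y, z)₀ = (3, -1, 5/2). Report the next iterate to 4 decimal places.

(1.3261, -0.4420, 0.9529)

At (3, -1, 5/2): F = (10.5000, 21.0000, 8.7500).
Jacobian J = [[z + 2, 3, x], [-y + 2·z, -x, 2·x], [10·x, 5, -10·z]].
At the point, J = [[4.5000, 3.0000, 3.0000], [6.0000, -3.0000, 6.0000], [30.0000, 5.0000, -25.0000]] (det J = 1552.5000).
Solving J·Δ = −F gives Δ = (-1.6739, 0.5580, -1.5471).
Then the next iterate is (x, y, z)₁ = (1.3261, -0.4420, 0.9529).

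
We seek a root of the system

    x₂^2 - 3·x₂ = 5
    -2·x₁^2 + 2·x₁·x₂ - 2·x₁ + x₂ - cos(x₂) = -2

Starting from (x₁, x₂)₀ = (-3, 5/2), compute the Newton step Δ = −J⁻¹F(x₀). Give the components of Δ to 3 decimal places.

(2.364, 3.125)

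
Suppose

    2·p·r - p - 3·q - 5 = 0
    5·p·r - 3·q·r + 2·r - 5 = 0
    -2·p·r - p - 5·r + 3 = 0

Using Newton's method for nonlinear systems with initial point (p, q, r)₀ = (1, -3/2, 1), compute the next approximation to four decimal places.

(-10.0000, -2.3333, 5.0000)

At (1, -3/2, 1): F = (0.5000, 6.5000, -5.0000).
Jacobian J = [[2·r - 1, -3, 2·p], [5·r, -3·r, 5·p - 3·q + 2], [-2·r - 1, 0, -2·p - 5]].
At the point, J = [[1.0000, -3.0000, 2.0000], [5.0000, -3.0000, 11.5000], [-3.0000, 0.0000, -7.0000]] (det J = 1.5000).
Solving J·Δ = −F gives Δ = (-11.0000, -0.8333, 4.0000).
Then the next iterate is (p, q, r)₁ = (-10.0000, -2.3333, 5.0000).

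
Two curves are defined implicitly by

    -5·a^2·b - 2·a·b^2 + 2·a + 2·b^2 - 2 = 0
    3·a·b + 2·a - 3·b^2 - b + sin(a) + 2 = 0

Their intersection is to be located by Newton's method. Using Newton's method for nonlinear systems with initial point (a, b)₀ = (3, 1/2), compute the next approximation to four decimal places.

(-5.3017, 2.3892)

At (3, 1/2): F = (-19.5000, 11.391120).
Jacobian J = [[-10·a·b - 2·b^2 + 2, -5·a^2 - 4·a·b + 4·b], [3·b + cos(a) + 2, 3·a - 6·b - 1]].
At the point, J = [[-13.5000, -49.0000], [2.510008, 5.0000]] (det J = 55.490368).
Solving J·Δ = −F gives Δ = (-8.3017, 1.8892).
Then the next iterate is (a, b)₁ = (-5.3017, 2.3892).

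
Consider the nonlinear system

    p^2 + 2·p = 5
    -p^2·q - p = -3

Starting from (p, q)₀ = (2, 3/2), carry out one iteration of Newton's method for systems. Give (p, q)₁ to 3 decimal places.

At (2, 3/2): F = (3.000, -5.000).
Jacobian J = [[2·p + 2, 0], [-2·p·q - 1, -p^2]].
At the point, J = [[6.000, 0.000], [-7.000, -4.000]] (det J = -24.000).
Solving J·Δ = −F gives Δ = (-0.500, -0.375).
Then the next iterate is (p, q)₁ = (1.500, 1.125).

(1.500, 1.125)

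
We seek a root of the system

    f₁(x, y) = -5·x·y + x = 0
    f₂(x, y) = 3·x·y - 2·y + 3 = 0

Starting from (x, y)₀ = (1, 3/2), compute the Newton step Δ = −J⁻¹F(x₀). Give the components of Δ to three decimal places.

(-1.000, 0.000)

At (1, 3/2): F = (-6.500, 4.500).
Jacobian J = [[-5·y + 1, -5·x], [3·y, 3·x - 2]].
At the point, J = [[-6.500, -5.000], [4.500, 1.000]] (det J = 16.000).
Solving J·Δ = −F gives Δ = (-1.000, 0.000).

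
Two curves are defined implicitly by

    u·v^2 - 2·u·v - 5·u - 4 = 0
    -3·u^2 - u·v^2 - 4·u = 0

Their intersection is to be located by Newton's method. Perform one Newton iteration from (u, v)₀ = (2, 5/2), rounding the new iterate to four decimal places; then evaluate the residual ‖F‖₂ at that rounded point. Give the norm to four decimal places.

At (2, 5/2): F = (-11.5000, -32.5000).
Jacobian J = [[v^2 - 2·v - 5, 2·u·v - 2·u], [-6·u - v^2 - 4, -2·u·v]].
At the point, J = [[-3.7500, 6.0000], [-22.2500, -10.0000]] (det J = 171.0000).
Solving J·Δ = −F gives Δ = (-1.8129, 0.7836).
Then the next iterate is (u, v)₁ = (0.1871, 3.2836).
Re-evaluating at (0.1871, 3.2836): F = (-4.146906, -2.870737), so ‖F‖₂ = 5.0436.

5.0436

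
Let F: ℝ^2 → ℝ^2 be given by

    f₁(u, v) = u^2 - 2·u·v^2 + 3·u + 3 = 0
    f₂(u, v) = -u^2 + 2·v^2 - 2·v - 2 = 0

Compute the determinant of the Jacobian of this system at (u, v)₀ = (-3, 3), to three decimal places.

J = [[2·u - 2·v^2 + 3, -4·u·v], [-2·u, 4·v - 2]].
At the point, J = [[-21.000, 36.000], [6.000, 10.000]].
det J = -426.000.

-426.000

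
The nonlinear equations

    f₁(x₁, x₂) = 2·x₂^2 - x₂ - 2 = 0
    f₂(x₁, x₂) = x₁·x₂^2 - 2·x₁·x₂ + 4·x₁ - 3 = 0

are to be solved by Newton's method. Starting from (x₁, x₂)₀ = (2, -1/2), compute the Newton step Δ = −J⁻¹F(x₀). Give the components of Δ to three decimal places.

(-1.810, -0.333)

At (2, -1/2): F = (-1.000, 7.500).
Jacobian J = [[0, 4·x₂ - 1], [x₂^2 - 2·x₂ + 4, 2·x₁·x₂ - 2·x₁]].
At the point, J = [[0.000, -3.000], [5.250, -6.000]] (det J = 15.750).
Solving J·Δ = −F gives Δ = (-1.810, -0.333).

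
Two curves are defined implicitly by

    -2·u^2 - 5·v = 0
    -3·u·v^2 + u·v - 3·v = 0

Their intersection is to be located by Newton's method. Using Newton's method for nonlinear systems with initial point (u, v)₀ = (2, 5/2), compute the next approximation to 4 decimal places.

(-0.6117, 2.5787)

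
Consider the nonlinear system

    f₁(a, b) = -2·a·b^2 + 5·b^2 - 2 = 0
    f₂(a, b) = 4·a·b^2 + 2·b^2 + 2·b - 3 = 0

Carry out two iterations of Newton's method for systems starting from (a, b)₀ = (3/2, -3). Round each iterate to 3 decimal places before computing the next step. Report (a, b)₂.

(1.399, -1.052)

At (3/2, -3): F = (16.000, 63.000).
Jacobian J = [[-2·b^2, -4·a·b + 10·b], [4·b^2, 8·a·b + 4·b + 2]].
At the point, J = [[-18.000, -12.000], [36.000, -46.000]] (det J = 1260.000).
Solving J·Δ = −F gives Δ = (-0.016, 1.357).
Then the next iterate is (a, b)₁ = (1.484, -1.643).
Round to (1.484, -1.643) and repeat: F = (3.48528, 15.13683), J = [[-5.39890, -6.67715], [10.79780, -24.07770]].
Δ = (-0.085, 0.591), so (a, b)₂ = (1.399, -1.052).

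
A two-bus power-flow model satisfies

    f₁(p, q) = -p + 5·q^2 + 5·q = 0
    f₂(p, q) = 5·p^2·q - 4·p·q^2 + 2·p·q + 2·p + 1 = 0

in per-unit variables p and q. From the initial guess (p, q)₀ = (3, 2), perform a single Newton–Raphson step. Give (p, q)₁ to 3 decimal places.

At (3, 2): F = (27.000, 61.000).
Jacobian J = [[-1, 10·q + 5], [10·p·q - 4·q^2 + 2·q + 2, 5·p^2 - 8·p·q + 2·p]].
At the point, J = [[-1.000, 25.000], [50.000, 3.000]] (det J = -1253.000).
Solving J·Δ = −F gives Δ = (-1.152, -1.126).
Then the next iterate is (p, q)₁ = (1.848, 0.874).

(1.848, 0.874)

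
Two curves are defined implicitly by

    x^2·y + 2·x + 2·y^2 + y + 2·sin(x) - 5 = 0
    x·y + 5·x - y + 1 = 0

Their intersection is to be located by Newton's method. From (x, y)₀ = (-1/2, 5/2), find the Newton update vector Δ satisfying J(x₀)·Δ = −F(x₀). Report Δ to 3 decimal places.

(0.534, -0.830)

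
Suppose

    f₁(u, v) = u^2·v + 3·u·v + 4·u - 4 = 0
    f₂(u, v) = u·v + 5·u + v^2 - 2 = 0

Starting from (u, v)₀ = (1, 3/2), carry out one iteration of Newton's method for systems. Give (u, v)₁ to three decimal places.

At (1, 3/2): F = (6.000, 6.750).
Jacobian J = [[2·u·v + 3·v + 4, u^2 + 3·u], [v + 5, u + 2·v]].
At the point, J = [[11.500, 4.000], [6.500, 4.000]] (det J = 20.000).
Solving J·Δ = −F gives Δ = (0.150, -1.931).
Then the next iterate is (u, v)₁ = (1.150, -0.431).

(1.150, -0.431)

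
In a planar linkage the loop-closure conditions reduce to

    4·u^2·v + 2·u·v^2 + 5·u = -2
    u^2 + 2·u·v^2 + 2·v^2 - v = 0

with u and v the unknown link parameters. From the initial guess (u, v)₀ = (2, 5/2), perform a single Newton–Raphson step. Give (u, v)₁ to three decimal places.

(1.228, 1.595)

At (2, 5/2): F = (77.000, 39.000).
Jacobian J = [[8·u·v + 2·v^2 + 5, 4·u^2 + 4·u·v], [2·u + 2·v^2, 4·u·v + 4·v - 1]].
At the point, J = [[57.500, 36.000], [16.500, 29.000]] (det J = 1073.500).
Solving J·Δ = −F gives Δ = (-0.772, -0.905).
Then the next iterate is (u, v)₁ = (1.228, 1.595).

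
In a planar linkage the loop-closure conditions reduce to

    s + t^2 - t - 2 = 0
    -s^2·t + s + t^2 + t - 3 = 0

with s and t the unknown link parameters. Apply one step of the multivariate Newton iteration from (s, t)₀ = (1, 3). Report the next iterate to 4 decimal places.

At (1, 3): F = (5.0000, 7.0000).
Jacobian J = [[1, 2·t - 1], [-2·s·t + 1, -s^2 + 2·t + 1]].
At the point, J = [[1.0000, 5.0000], [-5.0000, 6.0000]] (det J = 31.0000).
Solving J·Δ = −F gives Δ = (0.1613, -1.0323).
Then the next iterate is (s, t)₁ = (1.1613, 1.9677).

(1.1613, 1.9677)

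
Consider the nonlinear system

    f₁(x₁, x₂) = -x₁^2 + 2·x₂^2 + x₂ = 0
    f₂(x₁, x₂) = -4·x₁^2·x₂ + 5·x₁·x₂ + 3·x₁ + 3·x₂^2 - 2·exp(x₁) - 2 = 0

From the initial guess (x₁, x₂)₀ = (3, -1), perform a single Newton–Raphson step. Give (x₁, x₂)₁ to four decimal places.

At (3, -1): F = (-8.0000, -9.171074).
Jacobian J = [[-2·x₁, 4·x₂ + 1], [-8·x₁·x₂ + 5·x₂ - 2·exp(x₁) + 3, -4·x₁^2 + 5·x₁ + 6·x₂]].
At the point, J = [[-6.0000, -3.0000], [-18.171074, -27.0000]] (det J = 107.486778).
Solving J·Δ = −F gives Δ = (-1.7536, 0.8405).
Then the next iterate is (x₁, x₂)₁ = (1.2464, -0.1595).

(1.2464, -0.1595)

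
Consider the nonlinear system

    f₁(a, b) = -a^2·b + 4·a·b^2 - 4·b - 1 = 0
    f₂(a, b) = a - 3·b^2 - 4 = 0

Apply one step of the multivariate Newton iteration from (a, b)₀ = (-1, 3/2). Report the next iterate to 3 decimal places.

(-1.464, 0.143)

At (-1, 3/2): F = (-17.500, -11.750).
Jacobian J = [[-2·a·b + 4·b^2, -a^2 + 8·a·b - 4], [1, -6·b]].
At the point, J = [[12.000, -17.000], [1.000, -9.000]] (det J = -91.000).
Solving J·Δ = −F gives Δ = (-0.464, -1.357).
Then the next iterate is (a, b)₁ = (-1.464, 0.143).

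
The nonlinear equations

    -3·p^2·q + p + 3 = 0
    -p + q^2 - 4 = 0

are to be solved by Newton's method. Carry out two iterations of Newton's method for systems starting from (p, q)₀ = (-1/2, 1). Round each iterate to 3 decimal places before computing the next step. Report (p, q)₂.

(-0.663, 1.850)

At (-1/2, 1): F = (1.750, -2.500).
Jacobian J = [[-6·p·q + 1, -3·p^2], [-1, 2·q]].
At the point, J = [[4.000, -0.750], [-1.000, 2.000]] (det J = 7.250).
Solving J·Δ = −F gives Δ = (-0.224, 1.138).
Then the next iterate is (p, q)₁ = (-0.724, 2.138).
Round to (-0.724, 2.138) and repeat: F = (-1.08606, 1.29504), J = [[10.28747, -1.57253], [-1.000, 4.276]].
Δ = (0.061, -0.288), so (p, q)₂ = (-0.663, 1.850).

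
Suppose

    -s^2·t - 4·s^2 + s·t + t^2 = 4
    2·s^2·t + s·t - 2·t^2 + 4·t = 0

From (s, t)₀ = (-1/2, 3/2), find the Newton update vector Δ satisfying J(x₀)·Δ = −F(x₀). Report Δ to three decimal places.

At (-1/2, 3/2): F = (-3.875, 1.500).
Jacobian J = [[-2·s·t - 8·s + t, -s^2 + s + 2·t], [4·s·t + t, 2·s^2 + s - 4·t + 4]].
At the point, J = [[7.000, 2.250], [-1.500, -2.000]] (det J = -10.625).
Solving J·Δ = −F gives Δ = (0.412, 0.441).

(0.412, 0.441)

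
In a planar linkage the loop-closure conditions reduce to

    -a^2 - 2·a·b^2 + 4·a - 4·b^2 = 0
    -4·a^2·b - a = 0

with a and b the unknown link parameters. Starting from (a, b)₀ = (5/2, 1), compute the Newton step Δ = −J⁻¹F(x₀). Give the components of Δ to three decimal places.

At (5/2, 1): F = (-5.250, -27.500).
Jacobian J = [[-2·a - 2·b^2 + 4, -4·a·b - 8·b], [-8·a·b - 1, -4·a^2]].
At the point, J = [[-3.000, -18.000], [-21.000, -25.000]] (det J = -303.000).
Solving J·Δ = −F gives Δ = (-1.200, -0.092).

(-1.200, -0.092)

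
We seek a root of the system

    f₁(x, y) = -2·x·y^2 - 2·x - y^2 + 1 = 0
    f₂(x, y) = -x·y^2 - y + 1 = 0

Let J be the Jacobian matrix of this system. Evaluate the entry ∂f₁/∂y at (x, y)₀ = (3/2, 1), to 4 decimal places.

-8.0000

∂f₁/∂y = -4·x·y - 2·y.
At (3/2, 1) this is -8.0000.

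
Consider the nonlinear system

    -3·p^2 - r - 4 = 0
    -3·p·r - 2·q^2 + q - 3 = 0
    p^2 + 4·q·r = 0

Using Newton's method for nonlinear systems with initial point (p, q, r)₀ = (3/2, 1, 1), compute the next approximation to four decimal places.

(0.4167, 2.2500, -1.0000)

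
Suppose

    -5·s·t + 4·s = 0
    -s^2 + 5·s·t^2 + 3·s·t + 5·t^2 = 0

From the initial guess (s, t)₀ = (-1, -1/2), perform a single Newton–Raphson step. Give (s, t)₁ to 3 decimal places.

(-0.398, 0.018)

At (-1, -1/2): F = (-6.500, 0.500).
Jacobian J = [[-5·t + 4, -5·s], [-2·s + 5·t^2 + 3·t, 10·s·t + 3·s + 10·t]].
At the point, J = [[6.500, 5.000], [1.750, -3.000]] (det J = -28.250).
Solving J·Δ = −F gives Δ = (0.602, 0.518).
Then the next iterate is (s, t)₁ = (-0.398, 0.018).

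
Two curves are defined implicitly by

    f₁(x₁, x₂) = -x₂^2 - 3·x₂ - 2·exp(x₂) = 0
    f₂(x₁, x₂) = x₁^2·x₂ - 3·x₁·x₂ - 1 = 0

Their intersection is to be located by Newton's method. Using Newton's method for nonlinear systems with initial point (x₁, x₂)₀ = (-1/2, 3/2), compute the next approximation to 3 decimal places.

(-0.535, 0.450)

At (-1/2, 3/2): F = (-15.71338, 1.625).
Jacobian J = [[0, -2·x₂ - 2·exp(x₂) - 3], [2·x₁·x₂ - 3·x₂, x₁^2 - 3·x₁]].
At the point, J = [[0.000, -14.96338], [-6.000, 1.750]] (det J = -89.78027).
Solving J·Δ = −F gives Δ = (-0.035, -1.050).
Then the next iterate is (x₁, x₂)₁ = (-0.535, 0.450).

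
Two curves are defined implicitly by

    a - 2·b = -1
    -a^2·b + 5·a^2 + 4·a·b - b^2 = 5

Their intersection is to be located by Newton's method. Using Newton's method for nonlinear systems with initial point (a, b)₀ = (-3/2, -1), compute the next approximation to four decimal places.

(-1.1493, -0.0746)

At (-3/2, -1): F = (1.5000, 13.5000).
Jacobian J = [[1, -2], [-2·a·b + 10·a + 4·b, -a^2 + 4·a - 2·b]].
At the point, J = [[1.0000, -2.0000], [-22.0000, -6.2500]] (det J = -50.2500).
Solving J·Δ = −F gives Δ = (0.3507, 0.9254).
Then the next iterate is (a, b)₁ = (-1.1493, -0.0746).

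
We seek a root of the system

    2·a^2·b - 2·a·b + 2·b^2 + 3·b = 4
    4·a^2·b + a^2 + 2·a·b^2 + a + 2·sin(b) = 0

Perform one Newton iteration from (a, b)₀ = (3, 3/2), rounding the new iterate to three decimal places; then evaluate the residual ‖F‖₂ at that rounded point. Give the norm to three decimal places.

At (3, 3/2): F = (23.000, 81.49499).
Jacobian J = [[4·a·b - 2·b, 2·a^2 - 2·a + 4·b + 3], [8·a·b + 2·a + 2·b^2 + 1, 4·a^2 + 4·a·b + 2·cos(b)]].
At the point, J = [[15.000, 21.000], [47.500, 54.14147]] (det J = -185.37788).
Solving J·Δ = −F gives Δ = (-2.515, 0.701).
Then the next iterate is (a, b)₁ = (0.485, 2.201).
Re-evaluating at (0.485, 2.201): F = (11.19229, 9.10603), so ‖F‖₂ = 14.429.

14.429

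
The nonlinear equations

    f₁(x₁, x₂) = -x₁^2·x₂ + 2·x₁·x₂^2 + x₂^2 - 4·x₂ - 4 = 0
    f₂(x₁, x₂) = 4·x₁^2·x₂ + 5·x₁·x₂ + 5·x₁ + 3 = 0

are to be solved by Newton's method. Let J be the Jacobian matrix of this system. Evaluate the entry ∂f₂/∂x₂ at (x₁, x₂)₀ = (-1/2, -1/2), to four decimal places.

-1.5000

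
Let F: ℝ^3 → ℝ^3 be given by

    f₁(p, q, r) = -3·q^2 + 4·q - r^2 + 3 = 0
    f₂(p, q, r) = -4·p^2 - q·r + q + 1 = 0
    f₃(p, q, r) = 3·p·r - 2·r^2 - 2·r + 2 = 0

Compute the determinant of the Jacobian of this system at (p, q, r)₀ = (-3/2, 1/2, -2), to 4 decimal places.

J = [[0, -6·q + 4, -2·r], [-8·p, -r + 1, -q], [3·r, 0, 3·p - 4·r - 2]].
At the point, J = [[0.0000, 1.0000, 4.0000], [12.0000, 3.0000, -0.5000], [-6.0000, 0.0000, 1.5000]].
det J = 57.0000.

57.0000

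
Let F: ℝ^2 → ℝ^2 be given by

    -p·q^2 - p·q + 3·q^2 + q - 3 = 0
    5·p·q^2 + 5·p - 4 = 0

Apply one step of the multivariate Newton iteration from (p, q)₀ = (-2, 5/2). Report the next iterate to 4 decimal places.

At (-2, 5/2): F = (35.7500, -76.5000).
Jacobian J = [[-q^2 - q, -2·p·q - p + 6·q + 1], [5·q^2 + 5, 10·p·q]].
At the point, J = [[-8.7500, 28.0000], [36.2500, -50.0000]] (det J = -577.5000).
Solving J·Δ = −F gives Δ = (0.6139, -1.0850).
Then the next iterate is (p, q)₁ = (-1.3861, 1.4150).

(-1.3861, 1.4150)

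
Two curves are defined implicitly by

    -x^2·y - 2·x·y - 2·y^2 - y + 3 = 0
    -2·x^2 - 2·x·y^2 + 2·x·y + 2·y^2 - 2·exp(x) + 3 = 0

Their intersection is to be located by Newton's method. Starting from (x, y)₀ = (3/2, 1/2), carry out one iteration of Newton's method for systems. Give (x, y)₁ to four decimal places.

At (3/2, 1/2): F = (-0.6250, -9.213378).
Jacobian J = [[-2·x·y - 2·y, -x^2 - 2·x - 4·y - 1], [-4·x - 2·y^2 + 2·y - 2·exp(x), -4·x·y + 2·x + 4·y]].
At the point, J = [[-2.5000, -8.2500], [-14.463378, 2.0000]] (det J = -124.322870).
Solving J·Δ = −F gives Δ = (-0.6214, 0.1126).
Then the next iterate is (x, y)₁ = (0.8786, 0.6126).

(0.8786, 0.6126)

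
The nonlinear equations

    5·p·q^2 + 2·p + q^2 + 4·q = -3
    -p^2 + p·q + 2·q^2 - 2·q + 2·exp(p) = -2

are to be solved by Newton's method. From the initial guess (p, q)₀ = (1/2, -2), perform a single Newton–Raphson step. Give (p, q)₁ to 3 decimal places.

At (1/2, -2): F = (10.000, 16.04744).
Jacobian J = [[5·q^2 + 2, 10·p·q + 2·q + 4], [-2·p + q + 2·exp(p), p + 4·q - 2]].
At the point, J = [[22.000, -10.000], [0.29744, -9.500]] (det J = -206.02557).
Solving J·Δ = −F gives Δ = (0.318, 1.699).
Then the next iterate is (p, q)₁ = (0.818, -0.301).

(0.818, -0.301)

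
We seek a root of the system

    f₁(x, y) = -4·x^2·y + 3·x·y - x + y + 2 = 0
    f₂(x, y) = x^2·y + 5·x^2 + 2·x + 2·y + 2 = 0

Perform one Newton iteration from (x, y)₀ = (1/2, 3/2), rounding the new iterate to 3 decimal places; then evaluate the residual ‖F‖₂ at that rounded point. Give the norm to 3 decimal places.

0.638

At (1/2, 3/2): F = (3.750, 7.625).
Jacobian J = [[-8·x·y + 3·y - 1, -4·x^2 + 3·x + 1], [2·x·y + 10·x + 2, x^2 + 2]].
At the point, J = [[-2.500, 1.500], [8.500, 2.250]] (det J = -18.375).
Solving J·Δ = −F gives Δ = (-0.163, -2.772).
Then the next iterate is (x, y)₁ = (0.337, -1.272).
Re-evaluating at (0.337, -1.272): F = (-0.31715, 0.55339), so ‖F‖₂ = 0.638.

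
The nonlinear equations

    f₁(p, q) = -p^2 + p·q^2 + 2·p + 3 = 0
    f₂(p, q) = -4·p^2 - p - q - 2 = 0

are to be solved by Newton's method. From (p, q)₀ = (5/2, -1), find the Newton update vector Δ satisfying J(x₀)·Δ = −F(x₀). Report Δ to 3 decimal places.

(-1.425, 1.420)

At (5/2, -1): F = (4.250, -28.500).
Jacobian J = [[-2·p + q^2 + 2, 2·p·q], [-8·p - 1, -1]].
At the point, J = [[-2.000, -5.000], [-21.000, -1.000]] (det J = -103.000).
Solving J·Δ = −F gives Δ = (-1.425, 1.420).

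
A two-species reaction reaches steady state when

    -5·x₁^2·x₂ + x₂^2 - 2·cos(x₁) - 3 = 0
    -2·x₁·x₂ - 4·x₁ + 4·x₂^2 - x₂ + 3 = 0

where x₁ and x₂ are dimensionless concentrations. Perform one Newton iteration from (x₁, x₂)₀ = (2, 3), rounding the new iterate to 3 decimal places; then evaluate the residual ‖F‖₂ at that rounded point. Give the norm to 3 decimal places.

At (2, 3): F = (-53.16771, 16.000).
Jacobian J = [[-10·x₁·x₂ + 2·sin(x₁), -5·x₁^2 + 2·x₂], [-2·x₂ - 4, -2·x₁ + 8·x₂ - 1]].
At the point, J = [[-58.18141, -14.000], [-10.000, 19.000]] (det J = -1245.44670).
Solving J·Δ = −F gives Δ = (-0.631, -1.174).
Then the next iterate is (x₁, x₂)₁ = (1.369, 1.826).
Re-evaluating at (1.369, 1.826): F = (-17.17767, 4.03552), so ‖F‖₂ = 17.645.

17.645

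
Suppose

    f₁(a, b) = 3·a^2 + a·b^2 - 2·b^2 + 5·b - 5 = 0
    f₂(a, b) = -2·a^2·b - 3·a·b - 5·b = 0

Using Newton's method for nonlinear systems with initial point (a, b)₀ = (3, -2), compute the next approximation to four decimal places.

(2.2153, -0.7357)

At (3, -2): F = (16.0000, 64.0000).
Jacobian J = [[6·a + b^2, 2·a·b - 4·b + 5], [-4·a·b - 3·b, -2·a^2 - 3·a - 5]].
At the point, J = [[22.0000, 1.0000], [30.0000, -32.0000]] (det J = -734.0000).
Solving J·Δ = −F gives Δ = (-0.7847, 1.2643).
Then the next iterate is (a, b)₁ = (2.2153, -0.7357).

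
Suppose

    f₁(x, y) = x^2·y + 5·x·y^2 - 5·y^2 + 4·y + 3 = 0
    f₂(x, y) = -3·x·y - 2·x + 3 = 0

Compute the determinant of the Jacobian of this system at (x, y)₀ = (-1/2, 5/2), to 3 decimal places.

-272.750

J = [[2·x·y + 5·y^2, x^2 + 10·x·y - 10·y + 4], [-3·y - 2, -3·x]].
At the point, J = [[28.750, -33.250], [-9.500, 1.500]].
det J = -272.750.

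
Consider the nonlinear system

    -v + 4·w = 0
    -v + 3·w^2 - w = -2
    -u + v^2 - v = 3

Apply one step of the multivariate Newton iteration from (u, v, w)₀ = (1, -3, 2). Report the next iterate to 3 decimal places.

At (1, -3, 2): F = (11.000, 15.000, 8.000).
Jacobian J = [[0, -1, 4], [0, -1, 6·w - 1], [-1, 2·v - 1, 0]].
At the point, J = [[0.000, -1.000, 4.000], [0.000, -1.000, 11.000], [-1.000, -7.000, 0.000]] (det J = 7.000).
Solving J·Δ = −F gives Δ = (-53.000, 8.714, -0.571).
Then the next iterate is (u, v, w)₁ = (-52.000, 5.714, 1.429).

(-52.000, 5.714, 1.429)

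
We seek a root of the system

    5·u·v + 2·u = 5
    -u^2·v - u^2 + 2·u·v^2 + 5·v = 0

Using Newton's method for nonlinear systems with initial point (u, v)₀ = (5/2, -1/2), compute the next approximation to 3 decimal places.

(-0.833, -0.133)

At (5/2, -1/2): F = (-6.250, -4.375).
Jacobian J = [[5·v + 2, 5·u], [-2·u·v - 2·u + 2·v^2, -u^2 + 4·u·v + 5]].
At the point, J = [[-0.500, 12.500], [-2.000, -6.250]] (det J = 28.125).
Solving J·Δ = −F gives Δ = (-3.333, 0.367).
Then the next iterate is (u, v)₁ = (-0.833, -0.133).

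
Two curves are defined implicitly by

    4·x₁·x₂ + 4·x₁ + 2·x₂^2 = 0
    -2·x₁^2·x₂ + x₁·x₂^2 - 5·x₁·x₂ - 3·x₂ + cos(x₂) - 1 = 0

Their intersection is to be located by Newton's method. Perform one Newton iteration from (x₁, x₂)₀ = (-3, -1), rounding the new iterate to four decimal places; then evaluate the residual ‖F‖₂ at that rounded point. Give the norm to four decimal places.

0.6243

At (-3, -1): F = (2.0000, 2.540302).
Jacobian J = [[4·x₂ + 4, 4·x₁ + 4·x₂], [-4·x₁·x₂ + x₂^2 - 5·x₂, -2·x₁^2 + 2·x₁·x₂ - 5·x₁ - sin(x₂) - 3]].
At the point, J = [[0.0000, -16.0000], [-6.0000, 0.841471]] (det J = -96.0000).
Solving J·Δ = −F gives Δ = (0.4409, 0.1250).
Then the next iterate is (x₁, x₂)₁ = (-2.5591, -0.8750).
Re-evaluating at (-2.5591, -0.8750): F = (0.2517, 0.571361), so ‖F‖₂ = 0.6243.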